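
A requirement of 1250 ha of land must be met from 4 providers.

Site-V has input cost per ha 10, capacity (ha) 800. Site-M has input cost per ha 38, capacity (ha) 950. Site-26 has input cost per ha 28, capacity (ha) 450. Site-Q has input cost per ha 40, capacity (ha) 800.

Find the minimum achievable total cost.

20600

Cheapest first:
Site-V (10): use full 800 — 450 ha to go.
Site-26 (28): use full 450 — 0 ha to go.
Site-M, Site-Q: unused.
Cost = 800×10 + 450×28 = 20600.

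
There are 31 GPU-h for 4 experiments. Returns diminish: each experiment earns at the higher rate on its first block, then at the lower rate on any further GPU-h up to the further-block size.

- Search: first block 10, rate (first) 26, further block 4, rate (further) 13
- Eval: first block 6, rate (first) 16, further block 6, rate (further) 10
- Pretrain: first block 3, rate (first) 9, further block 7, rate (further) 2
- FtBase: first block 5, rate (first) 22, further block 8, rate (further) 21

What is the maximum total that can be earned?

Rank every tier by rate: Search/first 26 > FtBase/first 22 > FtBase/second 21 > Eval/first 16 > Search/second 13 > Eval/second 10 > Pretrain/first 9 > Pretrain/second 2.
Search/first (26): +10 ; 21 left.
FtBase first at 22: fill all 5 ; 16 left.
FtBase/second (21): +8 ; 8 left.
Fill Eval first block (6 at 16) ; 2 left.
2 remain; put them into Search second at 13.
Total = 26×10 + 22×5 + 21×8 + 16×6 + 13×2 = 660.

660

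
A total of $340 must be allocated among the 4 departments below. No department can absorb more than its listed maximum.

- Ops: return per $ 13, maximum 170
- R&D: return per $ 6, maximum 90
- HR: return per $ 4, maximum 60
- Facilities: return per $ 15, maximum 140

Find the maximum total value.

Order the departments by return per $: Facilities 15 > Ops 13 > R&D 6 > HR 4.
Give Facilities 140 to hit its cap of 140 → 200 left.
Give Ops 170 to hit its cap of 170 → 30 left.
R&D: +30 (room for 90) → 30. Pool exhausted.
Total = 13×170 + 6×30 + 15×140 = 4490.

4490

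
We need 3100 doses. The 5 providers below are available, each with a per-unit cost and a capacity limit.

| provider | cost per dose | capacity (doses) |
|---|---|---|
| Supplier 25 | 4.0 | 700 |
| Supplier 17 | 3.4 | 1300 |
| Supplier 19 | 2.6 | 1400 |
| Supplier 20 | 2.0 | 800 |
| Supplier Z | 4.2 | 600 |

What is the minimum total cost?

8300

Fill from the cheapest provider first.
Supplier 20 (2.0): use full 800 ; 2300 doses to go.
Take 1400 from Supplier 19 at 2.6 ; need 900 more.
Take 900 from Supplier 17 at 3.4 to finish.
Supplier 25, Supplier Z: unused.
Cost = 800×2.0 + 1400×2.6 + 900×3.4 = 8300.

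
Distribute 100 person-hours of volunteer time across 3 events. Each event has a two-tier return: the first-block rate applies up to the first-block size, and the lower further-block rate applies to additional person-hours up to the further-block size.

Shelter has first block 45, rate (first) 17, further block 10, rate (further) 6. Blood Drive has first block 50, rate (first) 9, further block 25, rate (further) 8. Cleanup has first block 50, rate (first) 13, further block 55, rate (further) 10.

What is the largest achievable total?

Order all 6 blocks by rate: Shelter/tier1 17 > Cleanup/tier1 13 > Cleanup/tier2 10 > Blood Drive/tier1 9 > Blood Drive/tier2 8 > Shelter/tier2 6.
Shelter/tier1 (17): +45 — 55 left.
Cleanup/tier1 (13): +50 — 5 left.
Cleanup tier2 at 10: only 5 left, fill 5.
Total = 17×45 + 13×50 + 10×5 = 1465.

1465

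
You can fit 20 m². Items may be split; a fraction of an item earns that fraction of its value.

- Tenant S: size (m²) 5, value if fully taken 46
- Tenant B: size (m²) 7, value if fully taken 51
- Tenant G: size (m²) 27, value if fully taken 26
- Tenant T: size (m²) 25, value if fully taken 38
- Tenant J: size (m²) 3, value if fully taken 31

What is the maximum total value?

Best value per unit of size first: Tenant J 31/3≈10.3, Tenant S 46/5≈9.2, Tenant B 51/7≈7.29, Tenant T 38/25≈1.52, Tenant G 26/27≈0.963.
All 3 m² of Tenant J fit (value 31) → 17 remain.
Take all of Tenant S (5 m², value 46) → 12 m² left.
Tenant B: take in full, 7 m² for value 51 → 5 left.
5 m² left: a 5/25 share of Tenant T gives 38×5/25 = 7.6.
Total value = 135.6.

135.6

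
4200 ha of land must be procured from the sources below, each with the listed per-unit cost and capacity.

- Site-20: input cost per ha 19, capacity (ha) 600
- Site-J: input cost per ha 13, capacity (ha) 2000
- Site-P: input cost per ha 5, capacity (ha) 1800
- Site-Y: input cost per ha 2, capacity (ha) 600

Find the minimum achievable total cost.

33600

Cheapest first:
Site-Y at 2: take all 600 ha ; 3600 still needed.
Site-P (5): use full 1800 ; 1800 ha to go.
Site-J at 13: take 1800 of its 2000 ; requirement met.
Site-20: unused.
Cost = 600×2 + 1800×5 + 1800×13 = 33600.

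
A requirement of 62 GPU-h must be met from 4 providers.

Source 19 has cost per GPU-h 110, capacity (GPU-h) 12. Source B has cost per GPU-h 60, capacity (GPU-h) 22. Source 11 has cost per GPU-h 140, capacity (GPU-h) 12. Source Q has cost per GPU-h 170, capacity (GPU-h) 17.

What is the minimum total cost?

Cheapest first:
Take 22 from Source B at 60 — need 40 more.
Source 19 at 110: take all 12 GPU-h — 28 still needed.
Source 11 (140): use full 12 — 16 GPU-h to go.
Take 16 from Source Q at 170 to finish.
Cost = 22×60 + 12×110 + 12×140 + 16×170 = 7040.

7040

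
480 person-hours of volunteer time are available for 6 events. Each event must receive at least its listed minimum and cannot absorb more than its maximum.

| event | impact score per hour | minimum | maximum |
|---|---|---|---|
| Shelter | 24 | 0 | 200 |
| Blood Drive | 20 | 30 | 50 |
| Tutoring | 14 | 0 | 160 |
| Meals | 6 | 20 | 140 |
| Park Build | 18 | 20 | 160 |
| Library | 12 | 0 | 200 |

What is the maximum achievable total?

9500

Meeting every minimum uses 0+30+0+20+20+0 = 70 person-hours, leaving 410.
Order the events by impact score per hour: Shelter 24 > Blood Drive 20 > Park Build 18 > Tutoring 14 > Library 12 > Meals 6.
Shelter takes 200 more to reach its cap of 200 ; 210 left.
Blood Drive takes 20 more to reach its cap of 50 ; 190 left.
Park Build takes 140 more to reach its cap of 160 ; 50 left.
Tutoring: +50 (room for 160) → 50. Pool exhausted.
Total = 24×200 + 20×50 + 14×50 + 6×20 + 18×160 = 9500.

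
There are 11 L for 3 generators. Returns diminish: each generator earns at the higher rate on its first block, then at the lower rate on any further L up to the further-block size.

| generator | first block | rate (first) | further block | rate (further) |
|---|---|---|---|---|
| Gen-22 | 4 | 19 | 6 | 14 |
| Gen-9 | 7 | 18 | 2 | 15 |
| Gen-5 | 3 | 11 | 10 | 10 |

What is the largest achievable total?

Treat each block as its own option and order by rate: Gen-22/T1 19 > Gen-9/T1 18 > Gen-9/T2 15 > Gen-22/T2 14 > Gen-5/T1 11 > Gen-5/T2 10.
Gen-22/T1 (19): +4 → 7 left.
Gen-9/T1 (18): +7 → 0 left.
Total = 19×4 + 18×7 = 202.

202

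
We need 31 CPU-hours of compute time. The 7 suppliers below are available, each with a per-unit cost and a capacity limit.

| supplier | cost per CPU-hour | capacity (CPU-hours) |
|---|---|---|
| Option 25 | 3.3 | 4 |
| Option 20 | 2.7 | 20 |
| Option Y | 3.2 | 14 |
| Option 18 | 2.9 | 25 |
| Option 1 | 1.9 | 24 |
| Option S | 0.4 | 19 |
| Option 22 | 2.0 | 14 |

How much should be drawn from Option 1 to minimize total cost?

Use suppliers in increasing cost order.
Option S at 0.4: take all 19 CPU-hours ; 12 still needed.
Option 1 at 1.9: take 12 of its 24 ; requirement met.
Option 22, Option 20, Option 18, Option Y, Option 25: unused.

12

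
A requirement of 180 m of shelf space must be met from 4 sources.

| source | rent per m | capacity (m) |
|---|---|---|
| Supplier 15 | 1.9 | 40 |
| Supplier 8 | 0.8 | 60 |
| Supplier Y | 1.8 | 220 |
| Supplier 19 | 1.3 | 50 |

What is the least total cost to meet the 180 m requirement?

Use sources in increasing cost order.
Supplier 8 at 0.8: take all 60 m ; 120 still needed.
Supplier 19 at 1.3: take all 50 m ; 70 still needed.
Supplier Y at 1.8: take 70 of its 220 ; requirement met.
Supplier 15: unused.
Cost = 60×0.8 + 50×1.3 + 70×1.8 = 239.

239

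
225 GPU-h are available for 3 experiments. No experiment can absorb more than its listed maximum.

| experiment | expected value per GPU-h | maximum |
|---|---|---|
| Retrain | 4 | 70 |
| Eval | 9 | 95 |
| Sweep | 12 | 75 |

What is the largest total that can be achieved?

1975

Highest expected value per GPU-h first: Sweep 12 > Eval 9 > Retrain 4.
Sweep: +75 to 75 (cap) → 150 left.
Eval: +95 to 95 (cap) → 55 left.
Retrain has room for 70 but only 55 remain, so it gets 55.
Total = 4×55 + 9×95 + 12×75 = 1975.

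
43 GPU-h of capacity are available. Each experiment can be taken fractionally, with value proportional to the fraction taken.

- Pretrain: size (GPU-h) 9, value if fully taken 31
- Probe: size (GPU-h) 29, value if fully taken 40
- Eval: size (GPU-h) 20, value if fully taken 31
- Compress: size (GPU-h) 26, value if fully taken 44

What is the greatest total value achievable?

Sort by value density: Pretrain 31/9≈3.44, Compress 44/26≈1.69, Eval 31/20≈1.55, Probe 40/29≈1.38.
Take all of Pretrain (9 GPU-h, value 31) — 34 GPU-h left.
Compress: take in full, 26 GPU-h for value 44 — 8 left.
Fill the last 8 GPU-h with part of Eval: 8/20 of it earns 12.4.
Total value = 87.4.

87.4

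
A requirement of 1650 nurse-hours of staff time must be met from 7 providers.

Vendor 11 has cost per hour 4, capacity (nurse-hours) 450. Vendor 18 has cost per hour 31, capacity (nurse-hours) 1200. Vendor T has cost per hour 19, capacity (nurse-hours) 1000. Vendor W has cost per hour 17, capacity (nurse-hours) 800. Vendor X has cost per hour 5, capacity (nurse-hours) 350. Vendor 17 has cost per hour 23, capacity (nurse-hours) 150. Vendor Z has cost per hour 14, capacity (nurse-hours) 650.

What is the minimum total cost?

Use providers in increasing cost order.
Take 450 from Vendor 11 at 4 ; need 1200 more.
Vendor X at 5: take all 350 nurse-hours ; 850 still needed.
Vendor Z at 14: take all 650 nurse-hours ; 200 still needed.
Vendor W at 17: take 200 of its 800 ; requirement met.
Vendor T, Vendor 17, Vendor 18: unused.
Cost = 450×4 + 350×5 + 650×14 + 200×17 = 16050.

16050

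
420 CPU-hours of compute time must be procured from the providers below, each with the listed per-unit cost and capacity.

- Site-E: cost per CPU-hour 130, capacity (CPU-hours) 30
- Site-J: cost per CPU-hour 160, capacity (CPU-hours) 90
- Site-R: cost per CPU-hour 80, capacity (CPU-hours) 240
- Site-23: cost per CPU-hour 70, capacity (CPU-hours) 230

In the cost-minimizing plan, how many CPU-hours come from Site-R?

190

Fill from the cheapest provider first.
Take 230 from Site-23 at 70 → need 190 more.
Site-R at 80: take 190 of its 240 → requirement met.
Site-E, Site-J: unused.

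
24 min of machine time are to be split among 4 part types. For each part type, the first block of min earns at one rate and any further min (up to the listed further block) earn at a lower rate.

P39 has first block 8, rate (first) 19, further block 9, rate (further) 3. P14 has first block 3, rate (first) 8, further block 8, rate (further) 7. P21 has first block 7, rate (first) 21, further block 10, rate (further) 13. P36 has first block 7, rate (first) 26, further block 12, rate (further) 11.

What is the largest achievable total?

Rank every tier by rate: P36/first 26 > P21/first 21 > P39/first 19 > P21/second 13 > P36/second 11 > P14/first 8 > P14/second 7 > P39/second 3.
P36 first at 26: fill all 7 — 17 left.
P21 first at 21: fill all 7 — 10 left.
Fill P39 first block (8 at 19) — 2 left.
P21 second at 13: only 2 left, fill 2.
Total = 26×7 + 21×7 + 19×8 + 13×2 = 507.

507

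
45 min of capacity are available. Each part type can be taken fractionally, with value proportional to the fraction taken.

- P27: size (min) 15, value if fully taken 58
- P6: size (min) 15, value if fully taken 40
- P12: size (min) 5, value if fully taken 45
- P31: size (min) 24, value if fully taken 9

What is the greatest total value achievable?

Rank by value-to-size ratio: P12 45/5≈9, P27 58/15≈3.87, P6 40/15≈2.67, P31 9/24≈0.375.
P12: take in full, 5 min for value 45 — 40 left.
All 15 min of P27 fit (value 58) — 25 remain.
Take all of P6 (15 min, value 40) — 10 min left.
Only 10 min remain; take 10/24 of P31 for value 9×10/24 = 3.75.
Total value = 146.75.

146.75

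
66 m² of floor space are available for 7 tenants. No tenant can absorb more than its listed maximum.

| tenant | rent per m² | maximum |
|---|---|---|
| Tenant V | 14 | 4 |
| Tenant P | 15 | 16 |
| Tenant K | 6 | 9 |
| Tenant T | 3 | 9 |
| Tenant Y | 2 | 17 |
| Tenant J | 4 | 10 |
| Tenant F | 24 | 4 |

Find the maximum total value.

Rank by rent per m²: Tenant F 24 > Tenant P 15 > Tenant V 14 > Tenant K 6 > Tenant J 4 > Tenant T 3 > Tenant Y 2.
Tenant F takes 4 to reach its cap of 4 → 62 left.
Give Tenant P 16 to hit its cap of 16 → 46 left.
Give Tenant V 4 to hit its cap of 4 → 42 left.
Tenant K: +9 to 9 (cap) → 33 left.
Give Tenant J 10 to hit its cap of 10 → 23 left.
Tenant T takes 9 to reach its cap of 9 → 14 left.
Tenant Y: +14 (room for 17) → 14. Pool exhausted.
Total = 14×4 + 15×16 + 6×9 + 3×9 + 2×14 + 4×10 + 24×4 = 541.

541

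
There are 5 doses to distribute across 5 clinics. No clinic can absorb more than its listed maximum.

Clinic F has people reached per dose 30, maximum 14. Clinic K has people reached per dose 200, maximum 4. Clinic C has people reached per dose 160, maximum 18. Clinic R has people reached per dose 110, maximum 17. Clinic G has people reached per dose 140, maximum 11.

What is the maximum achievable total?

960

Rank by people reached per dose: Clinic K 200 > Clinic C 160 > Clinic G 140 > Clinic R 110 > Clinic F 30.
Give Clinic K 4 to hit its cap of 4 → 1 left.
Clinic C has room for 18 but only 1 remain, so it gets 1.
Total = 200×4 + 160×1 = 960.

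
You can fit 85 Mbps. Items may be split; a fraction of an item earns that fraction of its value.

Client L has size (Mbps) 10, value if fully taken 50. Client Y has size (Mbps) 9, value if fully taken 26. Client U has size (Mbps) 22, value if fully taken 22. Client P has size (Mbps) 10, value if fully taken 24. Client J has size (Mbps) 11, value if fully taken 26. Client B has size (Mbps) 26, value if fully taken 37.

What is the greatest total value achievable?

Best value per unit of size first: Client L 50/10≈5, Client Y 26/9≈2.89, Client P 24/10≈2.4, Client J 26/11≈2.36, Client B 37/26≈1.42, Client U 22/22≈1.
Take all of Client L (10 Mbps, value 50) ; 75 Mbps left.
Client Y: take in full, 9 Mbps for value 26 ; 66 left.
All 10 Mbps of Client P fit (value 24) ; 56 remain.
All 11 Mbps of Client J fit (value 26) ; 45 remain.
Take all of Client B (26 Mbps, value 37) ; 19 Mbps left.
19 Mbps left: a 19/22 share of Client U gives 22×19/22 = 19.
Total value = 182.

182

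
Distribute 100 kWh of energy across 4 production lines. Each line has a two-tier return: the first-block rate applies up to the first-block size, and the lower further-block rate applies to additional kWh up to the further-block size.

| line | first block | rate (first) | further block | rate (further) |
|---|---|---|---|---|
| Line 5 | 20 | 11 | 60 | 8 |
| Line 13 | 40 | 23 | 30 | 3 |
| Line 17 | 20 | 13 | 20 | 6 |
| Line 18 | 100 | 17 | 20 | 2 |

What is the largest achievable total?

1940

Rank every tier by rate: Line 13/first 23 > Line 18/first 17 > Line 17/first 13 > Line 5/first 11 > Line 5/second 8 > Line 17/second 6 > Line 13/second 3 > Line 18/second 2.
Line 13 first at 23: fill all 40 ; 60 left.
Line 18/first: +60 of 100 at 17; pool empty.
Total = 23×40 + 17×60 = 1940.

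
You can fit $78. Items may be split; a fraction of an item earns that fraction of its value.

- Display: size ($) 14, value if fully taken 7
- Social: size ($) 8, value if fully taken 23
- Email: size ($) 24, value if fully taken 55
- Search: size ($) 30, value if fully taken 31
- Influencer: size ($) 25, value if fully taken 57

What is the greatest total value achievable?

156.7

Sort by value density: Social 23/8≈2.88, Email 55/24≈2.29, Influencer 57/25≈2.28, Search 31/30≈1.03, Display 7/14≈0.5.
Social: take in full, 8 $ for value 23 → 70 left.
Email: take in full, 24 $ for value 55 → 46 left.
Influencer: take in full, 25 $ for value 57 → 21 left.
Only 21 $ remain; take 21/30 of Search for value 31×21/30 = 21.7.
Total value = 156.7.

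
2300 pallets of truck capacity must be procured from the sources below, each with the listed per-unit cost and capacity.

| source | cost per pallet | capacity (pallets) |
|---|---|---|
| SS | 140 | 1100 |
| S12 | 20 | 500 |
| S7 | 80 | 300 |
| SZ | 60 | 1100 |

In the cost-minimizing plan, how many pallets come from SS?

400

Fill from the cheapest source first.
Take 500 from S12 at 20 — need 1800 more.
SZ at 60: take all 1100 pallets — 700 still needed.
S7 (80): use full 300 — 400 pallets to go.
Take 400 from SS at 140 to finish.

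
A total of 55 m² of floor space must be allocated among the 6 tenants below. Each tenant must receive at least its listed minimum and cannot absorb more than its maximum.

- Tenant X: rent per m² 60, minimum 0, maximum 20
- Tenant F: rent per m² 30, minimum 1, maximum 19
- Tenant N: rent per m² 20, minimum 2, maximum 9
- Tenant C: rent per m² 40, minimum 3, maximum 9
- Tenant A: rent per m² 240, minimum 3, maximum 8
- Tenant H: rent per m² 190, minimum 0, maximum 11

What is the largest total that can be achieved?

5760

Meeting every minimum uses 0+1+2+3+3+0 = 9 m², leaving 46.
Rank by rent per m²: Tenant A 240 > Tenant H 190 > Tenant X 60 > Tenant C 40 > Tenant F 30 > Tenant N 20.
Give Tenant A 5 more to hit its cap of 8 — 41 left.
Tenant H: +11 to 11 (cap) — 30 left.
Tenant X takes 20 more to reach its cap of 20 — 10 left.
Tenant C takes 6 more to reach its cap of 9 — 4 left.
Tenant F has room for 18 more but only 4 remain, so it gets 5.
Total = 60×20 + 30×5 + 20×2 + 40×9 + 240×8 + 190×11 = 5760.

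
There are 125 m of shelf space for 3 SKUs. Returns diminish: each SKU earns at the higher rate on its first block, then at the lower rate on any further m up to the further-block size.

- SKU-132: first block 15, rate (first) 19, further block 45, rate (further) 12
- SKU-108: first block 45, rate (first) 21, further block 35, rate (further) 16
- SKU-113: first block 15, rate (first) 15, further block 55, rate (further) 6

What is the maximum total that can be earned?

Rank every tier by rate: SKU-108/tier1 21 > SKU-132/tier1 19 > SKU-108/tier2 16 > SKU-113/tier1 15 > SKU-132/tier2 12 > SKU-113/tier2 6.
Fill SKU-108 tier1 block (45 at 21) → 80 left.
SKU-132/tier1 (19): +15 → 65 left.
SKU-108 tier2 at 16: fill all 35 → 30 left.
Fill SKU-113 tier1 block (15 at 15) → 15 left.
15 remain; put them into SKU-132 tier2 at 12.
Total = 21×45 + 19×15 + 16×35 + 15×15 + 12×15 = 2195.

2195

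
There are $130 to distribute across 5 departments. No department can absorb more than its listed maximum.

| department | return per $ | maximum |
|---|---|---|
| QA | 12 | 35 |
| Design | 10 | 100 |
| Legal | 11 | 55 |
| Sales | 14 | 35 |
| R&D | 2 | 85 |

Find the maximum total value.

Rank by return per $: Sales 14 > QA 12 > Legal 11 > Design 10 > R&D 2.
Sales takes 35 to reach its cap of 35 → 95 left.
Give QA 35 to hit its cap of 35 → 60 left.
Legal: +55 to 55 (cap) → 5 left.
Design has room for 100 but only 5 remain, so it gets 5.
Total = 12×35 + 10×5 + 11×55 + 14×35 = 1565.

1565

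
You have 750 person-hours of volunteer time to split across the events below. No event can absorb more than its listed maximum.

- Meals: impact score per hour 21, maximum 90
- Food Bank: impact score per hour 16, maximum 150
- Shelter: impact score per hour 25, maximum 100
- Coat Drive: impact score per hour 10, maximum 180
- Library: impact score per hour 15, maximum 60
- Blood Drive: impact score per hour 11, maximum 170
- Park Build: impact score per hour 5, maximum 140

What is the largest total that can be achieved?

11360

Highest impact score per hour first: Shelter 25 > Meals 21 > Food Bank 16 > Library 15 > Blood Drive 11 > Coat Drive 10 > Park Build 5.
Give Shelter 100 to hit its cap of 100 → 650 left.
Give Meals 90 to hit its cap of 90 → 560 left.
Food Bank takes 150 to reach its cap of 150 → 410 left.
Give Library 60 to hit its cap of 60 → 350 left.
Give Blood Drive 170 to hit its cap of 170 → 180 left.
Coat Drive takes 180 to reach its cap of 180 → 0 left.
Total = 21×90 + 16×150 + 25×100 + 10×180 + 15×60 + 11×170 = 11360.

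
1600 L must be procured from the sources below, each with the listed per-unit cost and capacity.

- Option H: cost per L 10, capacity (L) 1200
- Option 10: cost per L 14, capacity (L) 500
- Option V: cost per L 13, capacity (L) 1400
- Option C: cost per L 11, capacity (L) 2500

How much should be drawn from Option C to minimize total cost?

400

Use sources in increasing cost order.
Option H (10): use full 1200 — 400 L to go.
Take 400 from Option C at 11 to finish.
Option V, Option 10: unused.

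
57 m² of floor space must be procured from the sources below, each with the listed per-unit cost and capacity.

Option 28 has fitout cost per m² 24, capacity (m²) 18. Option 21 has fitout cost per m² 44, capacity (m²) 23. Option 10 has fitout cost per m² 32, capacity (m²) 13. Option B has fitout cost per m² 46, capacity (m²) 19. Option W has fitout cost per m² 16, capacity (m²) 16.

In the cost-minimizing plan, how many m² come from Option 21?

10

Use sources in increasing cost order.
Option W at 16: take all 16 m² ; 41 still needed.
Option 28 at 24: take all 18 m² ; 23 still needed.
Option 10 at 32: take all 13 m² ; 10 still needed.
Option 21 at 44: take 10 of its 23 ; requirement met.
Option B: unused.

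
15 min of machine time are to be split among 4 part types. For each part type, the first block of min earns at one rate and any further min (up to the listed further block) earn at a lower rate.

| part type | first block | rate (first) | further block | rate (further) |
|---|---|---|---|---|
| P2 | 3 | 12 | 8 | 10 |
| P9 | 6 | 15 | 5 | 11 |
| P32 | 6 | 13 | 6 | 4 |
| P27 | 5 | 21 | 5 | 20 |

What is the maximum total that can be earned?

280

Rank every tier by rate: P27/T1 21 > P27/T2 20 > P9/T1 15 > P32/T1 13 > P2/T1 12 > P9/T2 11 > P2/T2 10 > P32/T2 4.
P27 T1 at 21: fill all 5 ; 10 left.
P27 T2 at 20: fill all 5 ; 5 left.
P9 T1 at 15: only 5 left, fill 5.
Total = 21×5 + 20×5 + 15×5 = 280.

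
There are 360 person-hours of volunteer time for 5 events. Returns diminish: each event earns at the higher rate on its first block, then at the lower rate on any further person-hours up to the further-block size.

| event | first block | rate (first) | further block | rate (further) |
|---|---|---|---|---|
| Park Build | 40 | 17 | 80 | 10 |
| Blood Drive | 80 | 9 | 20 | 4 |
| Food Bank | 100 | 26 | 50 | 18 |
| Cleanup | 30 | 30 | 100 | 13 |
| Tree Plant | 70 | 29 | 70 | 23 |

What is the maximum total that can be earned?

8720

Treat each block as its own option and order by rate: Cleanup/tier1 30 > Tree Plant/tier1 29 > Food Bank/tier1 26 > Tree Plant/tier2 23 > Food Bank/tier2 18 > Park Build/tier1 17 > Cleanup/tier2 13 > Park Build/tier2 10 > Blood Drive/tier1 9 > Blood Drive/tier2 4.
Fill Cleanup tier1 block (30 at 30) ; 330 left.
Tree Plant/tier1 (29): +70 ; 260 left.
Food Bank tier1 at 26: fill all 100 ; 160 left.
Tree Plant/tier2 (23): +70 ; 90 left.
Food Bank/tier2 (18): +50 ; 40 left.
Park Build tier1 at 17: fill all 40 ; 0 left.
Total = 30×30 + 29×70 + 26×100 + 23×70 + 18×50 + 17×40 = 8720.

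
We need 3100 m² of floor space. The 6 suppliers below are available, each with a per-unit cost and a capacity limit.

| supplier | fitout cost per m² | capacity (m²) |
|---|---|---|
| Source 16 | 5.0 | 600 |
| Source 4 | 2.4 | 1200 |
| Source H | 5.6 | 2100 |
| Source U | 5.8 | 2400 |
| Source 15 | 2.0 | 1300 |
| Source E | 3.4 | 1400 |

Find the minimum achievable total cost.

Fill from the cheapest supplier first.
Source 15 (2.0): use full 1300 — 1800 m² to go.
Source 4 (2.4): use full 1200 — 600 m² to go.
Source E (3.4): take the remaining 600 — done.
Source 16, Source H, Source U: unused.
Cost = 1300×2.0 + 1200×2.4 + 600×3.4 = 7520.

7520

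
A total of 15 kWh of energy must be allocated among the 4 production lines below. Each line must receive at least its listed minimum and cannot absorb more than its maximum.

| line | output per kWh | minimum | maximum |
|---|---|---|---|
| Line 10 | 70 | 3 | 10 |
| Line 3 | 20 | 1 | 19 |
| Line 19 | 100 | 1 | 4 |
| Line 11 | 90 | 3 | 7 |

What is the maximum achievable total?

Meeting every minimum uses 3+1+1+3 = 8 kWh, leaving 7.
Highest output per kWh first: Line 19 100 > Line 11 90 > Line 10 70 > Line 3 20.
Line 19: +3 to 4 (cap) — 4 left.
Line 11: +4 to 7 (cap) — 0 left.
Total = 70×3 + 20×1 + 100×4 + 90×7 = 1260.

1260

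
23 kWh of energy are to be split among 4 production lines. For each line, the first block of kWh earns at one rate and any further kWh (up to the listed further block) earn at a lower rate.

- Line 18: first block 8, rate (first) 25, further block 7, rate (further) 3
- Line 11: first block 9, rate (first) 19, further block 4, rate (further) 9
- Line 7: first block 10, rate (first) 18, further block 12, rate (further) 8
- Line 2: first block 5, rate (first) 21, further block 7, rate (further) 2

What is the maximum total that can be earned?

Rank every tier by rate: Line 18/tier1 25 > Line 2/tier1 21 > Line 11/tier1 19 > Line 7/tier1 18 > Line 11/tier2 9 > Line 7/tier2 8 > Line 18/tier2 3 > Line 2/tier2 2.
Line 18/tier1 (25): +8 → 15 left.
Line 2 tier1 at 21: fill all 5 → 10 left.
Line 11 tier1 at 19: fill all 9 → 1 left.
Line 7/tier1: +1 of 10 at 18; pool empty.
Total = 25×8 + 21×5 + 19×9 + 18×1 = 494.

494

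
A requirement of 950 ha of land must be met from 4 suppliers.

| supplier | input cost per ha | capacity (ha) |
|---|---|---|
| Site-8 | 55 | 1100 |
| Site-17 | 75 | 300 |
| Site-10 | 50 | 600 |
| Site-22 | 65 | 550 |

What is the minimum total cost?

Use suppliers in increasing cost order.
Site-10 at 50: take all 600 ha → 350 still needed.
Site-8 (55): take the remaining 350 → done.
Site-22, Site-17: unused.
Cost = 600×50 + 350×55 = 49250.

49250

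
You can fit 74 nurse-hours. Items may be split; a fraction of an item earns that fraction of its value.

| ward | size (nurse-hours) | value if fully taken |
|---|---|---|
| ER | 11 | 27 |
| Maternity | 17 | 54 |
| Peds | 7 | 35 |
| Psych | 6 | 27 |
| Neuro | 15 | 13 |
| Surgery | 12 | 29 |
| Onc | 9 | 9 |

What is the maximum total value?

191.4

Rank by value-to-size ratio: Peds 35/7≈5, Psych 27/6≈4.5, Maternity 54/17≈3.18, ER 27/11≈2.45, Surgery 29/12≈2.42, Onc 9/9≈1, Neuro 13/15≈0.867.
Take all of Peds (7 nurse-hours, value 35) → 67 nurse-hours left.
Take all of Psych (6 nurse-hours, value 27) → 61 nurse-hours left.
Take all of Maternity (17 nurse-hours, value 54) → 44 nurse-hours left.
ER: take in full, 11 nurse-hours for value 27 → 33 left.
Surgery: take in full, 12 nurse-hours for value 29 → 21 left.
All 9 nurse-hours of Onc fit (value 9) → 12 remain.
12 nurse-hours left: a 12/15 share of Neuro gives 13×12/15 = 10.4.
Total value = 191.4.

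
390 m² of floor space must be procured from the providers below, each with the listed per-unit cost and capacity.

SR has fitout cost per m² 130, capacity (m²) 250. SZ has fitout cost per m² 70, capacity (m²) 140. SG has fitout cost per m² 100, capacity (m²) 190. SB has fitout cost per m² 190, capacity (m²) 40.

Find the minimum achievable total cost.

36600

Fill from the cheapest provider first.
SZ (70): use full 140 — 250 m² to go.
Take 190 from SG at 100 — need 60 more.
SR (130): take the remaining 60 — done.
SB: unused.
Cost = 140×70 + 190×100 + 60×130 = 36600.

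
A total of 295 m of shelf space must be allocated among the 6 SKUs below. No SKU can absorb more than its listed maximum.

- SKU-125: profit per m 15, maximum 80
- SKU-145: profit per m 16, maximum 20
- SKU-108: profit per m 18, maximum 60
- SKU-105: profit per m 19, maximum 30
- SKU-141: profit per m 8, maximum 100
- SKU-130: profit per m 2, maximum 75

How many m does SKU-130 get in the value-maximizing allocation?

Rank by profit per m: SKU-105 19 > SKU-108 18 > SKU-145 16 > SKU-125 15 > SKU-141 8 > SKU-130 2.
SKU-105 takes 30 to reach its cap of 30 ; 265 left.
SKU-108 takes 60 to reach its cap of 60 ; 205 left.
Give SKU-145 20 to hit its cap of 20 ; 185 left.
SKU-125: +80 to 80 (cap) ; 105 left.
SKU-141: +100 to 100 (cap) ; 5 left.
SKU-130: +5 (room for 75) → 5. Pool exhausted.

5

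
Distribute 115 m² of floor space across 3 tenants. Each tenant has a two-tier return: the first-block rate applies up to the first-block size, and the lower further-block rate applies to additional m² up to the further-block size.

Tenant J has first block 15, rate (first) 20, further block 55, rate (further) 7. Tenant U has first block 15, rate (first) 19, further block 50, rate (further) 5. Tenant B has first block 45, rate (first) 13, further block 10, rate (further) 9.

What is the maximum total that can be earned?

Order all 6 blocks by rate: Tenant J/T1 20 > Tenant U/T1 19 > Tenant B/T1 13 > Tenant B/T2 9 > Tenant J/T2 7 > Tenant U/T2 5.
Tenant J T1 at 20: fill all 15 — 100 left.
Tenant U/T1 (19): +15 — 85 left.
Tenant B/T1 (13): +45 — 40 left.
Tenant B/T2 (9): +10 — 30 left.
Tenant J/T2: +30 of 55 at 7; pool empty.
Total = 20×15 + 19×15 + 13×45 + 9×10 + 7×30 = 1470.

1470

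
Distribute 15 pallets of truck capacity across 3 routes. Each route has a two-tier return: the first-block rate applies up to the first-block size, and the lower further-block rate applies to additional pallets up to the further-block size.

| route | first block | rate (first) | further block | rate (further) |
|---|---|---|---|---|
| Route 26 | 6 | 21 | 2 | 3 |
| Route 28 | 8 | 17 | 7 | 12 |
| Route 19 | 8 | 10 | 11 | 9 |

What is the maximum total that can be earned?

274

Treat each block as its own option and order by rate: Route 26/T1 21 > Route 28/T1 17 > Route 28/T2 12 > Route 19/T1 10 > Route 19/T2 9 > Route 26/T2 3.
Route 26/T1 (21): +6 — 9 left.
Fill Route 28 T1 block (8 at 17) — 1 left.
1 remain; put them into Route 28 T2 at 12.
Total = 21×6 + 17×8 + 12×1 = 274.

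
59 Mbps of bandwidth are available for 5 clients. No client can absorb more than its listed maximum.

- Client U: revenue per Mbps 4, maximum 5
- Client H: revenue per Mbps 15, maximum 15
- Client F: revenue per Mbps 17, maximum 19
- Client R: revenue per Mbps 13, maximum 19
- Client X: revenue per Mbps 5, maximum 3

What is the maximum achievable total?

Highest revenue per Mbps first: Client F 17 > Client H 15 > Client R 13 > Client X 5 > Client U 4.
Client F takes 19 to reach its cap of 19 → 40 left.
Give Client H 15 to hit its cap of 15 → 25 left.
Give Client R 19 to hit its cap of 19 → 6 left.
Client X takes 3 to reach its cap of 3 → 3 left.
Client U: +3 (room for 5) → 3. Pool exhausted.
Total = 4×3 + 15×15 + 17×19 + 13×19 + 5×3 = 822.

822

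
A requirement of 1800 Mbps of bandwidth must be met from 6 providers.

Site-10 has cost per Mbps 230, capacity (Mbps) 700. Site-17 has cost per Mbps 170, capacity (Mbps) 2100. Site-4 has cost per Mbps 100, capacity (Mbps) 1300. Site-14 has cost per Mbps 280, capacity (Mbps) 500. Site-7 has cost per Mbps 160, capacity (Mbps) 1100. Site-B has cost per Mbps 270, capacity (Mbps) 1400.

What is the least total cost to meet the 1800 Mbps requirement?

210000

Use providers in increasing cost order.
Site-4 (100): use full 1300 — 500 Mbps to go.
Site-7 (160): take the remaining 500 — done.
Site-17, Site-10, Site-B, Site-14: unused.
Cost = 1300×100 + 500×160 = 210000.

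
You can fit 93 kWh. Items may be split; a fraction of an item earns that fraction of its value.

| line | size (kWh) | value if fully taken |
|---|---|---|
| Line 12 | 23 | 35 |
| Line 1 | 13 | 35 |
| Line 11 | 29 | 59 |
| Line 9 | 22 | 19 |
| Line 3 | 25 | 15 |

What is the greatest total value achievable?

151.6

Sort by value density: Line 1 35/13≈2.69, Line 11 59/29≈2.03, Line 12 35/23≈1.52, Line 9 19/22≈0.864, Line 3 15/25≈0.6.
Take all of Line 1 (13 kWh, value 35) → 80 kWh left.
Take all of Line 11 (29 kWh, value 59) → 51 kWh left.
All 23 kWh of Line 12 fit (value 35) → 28 remain.
Line 9: take in full, 22 kWh for value 19 → 6 left.
6 kWh left: a 6/25 share of Line 3 gives 15×6/25 = 3.6.
Total value = 151.6.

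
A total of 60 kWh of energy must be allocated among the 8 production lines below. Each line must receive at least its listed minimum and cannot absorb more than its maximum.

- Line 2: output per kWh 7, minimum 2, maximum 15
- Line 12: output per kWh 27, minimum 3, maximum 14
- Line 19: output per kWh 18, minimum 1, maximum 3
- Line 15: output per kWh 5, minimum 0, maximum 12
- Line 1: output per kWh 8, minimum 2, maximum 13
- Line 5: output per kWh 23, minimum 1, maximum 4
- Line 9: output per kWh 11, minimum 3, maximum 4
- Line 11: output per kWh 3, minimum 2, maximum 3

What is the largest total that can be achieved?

808

Meeting every minimum uses 2+3+1+0+2+1+3+2 = 14 kWh, leaving 46.
Highest output per kWh first: Line 12 27 > Line 5 23 > Line 19 18 > Line 9 11 > Line 1 8 > Line 2 7 > Line 15 5 > Line 11 3.
Line 12 takes 11 more to reach its cap of 14 — 35 left.
Line 5: +3 to 4 (cap) — 32 left.
Give Line 19 2 more to hit its cap of 3 — 30 left.
Line 9: +1 to 4 (cap) — 29 left.
Give Line 1 11 more to hit its cap of 13 — 18 left.
Line 2 takes 13 more to reach its cap of 15 — 5 left.
Only 5 left; Line 15 takes them to reach 5.
Total = 7×15 + 27×14 + 18×3 + 5×5 + 8×13 + 23×4 + 11×4 + 3×2 = 808.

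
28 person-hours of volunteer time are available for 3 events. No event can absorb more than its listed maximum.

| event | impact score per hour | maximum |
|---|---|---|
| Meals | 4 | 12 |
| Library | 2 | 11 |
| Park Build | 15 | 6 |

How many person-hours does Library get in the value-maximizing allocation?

10

Rank by impact score per hour: Park Build 15 > Meals 4 > Library 2.
Park Build takes 6 to reach its cap of 6 — 22 left.
Meals takes 12 to reach its cap of 12 — 10 left.
Library has room for 11 but only 10 remain, so it gets 10.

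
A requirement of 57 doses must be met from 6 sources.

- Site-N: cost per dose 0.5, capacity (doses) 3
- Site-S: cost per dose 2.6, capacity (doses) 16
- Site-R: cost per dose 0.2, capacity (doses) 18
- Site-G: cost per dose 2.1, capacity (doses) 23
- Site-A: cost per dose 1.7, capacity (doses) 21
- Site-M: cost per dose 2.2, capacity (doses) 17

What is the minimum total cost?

Use sources in increasing cost order.
Take 18 from Site-R at 0.2 → need 39 more.
Site-N (0.5): use full 3 → 36 doses to go.
Site-A (1.7): use full 21 → 15 doses to go.
Site-G at 2.1: take 15 of its 23 → requirement met.
Site-M, Site-S: unused.
Cost = 18×0.2 + 3×0.5 + 21×1.7 + 15×2.1 = 72.3.

72.3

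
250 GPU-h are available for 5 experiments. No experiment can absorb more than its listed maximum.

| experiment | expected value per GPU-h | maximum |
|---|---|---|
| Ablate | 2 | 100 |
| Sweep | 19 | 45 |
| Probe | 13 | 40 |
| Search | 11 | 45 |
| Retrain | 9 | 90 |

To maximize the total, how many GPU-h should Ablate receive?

30

Rank by expected value per GPU-h: Sweep 19 > Probe 13 > Search 11 > Retrain 9 > Ablate 2.
Sweep takes 45 to reach its cap of 45 → 205 left.
Give Probe 40 to hit its cap of 40 → 165 left.
Give Search 45 to hit its cap of 45 → 120 left.
Retrain takes 90 to reach its cap of 90 → 30 left.
Ablate has room for 100 but only 30 remain, so it gets 30.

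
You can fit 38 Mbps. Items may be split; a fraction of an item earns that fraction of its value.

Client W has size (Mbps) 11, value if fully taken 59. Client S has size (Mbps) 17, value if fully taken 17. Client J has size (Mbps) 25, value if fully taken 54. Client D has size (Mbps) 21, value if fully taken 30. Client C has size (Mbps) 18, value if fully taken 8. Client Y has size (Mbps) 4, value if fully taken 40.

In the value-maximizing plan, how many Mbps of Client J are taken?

Best value per unit of size first: Client Y 40/4≈10, Client W 59/11≈5.36, Client J 54/25≈2.16, Client D 30/21≈1.43, Client S 17/17≈1, Client C 8/18≈0.444.
All 4 Mbps of Client Y fit (value 40) — 34 remain.
Take all of Client W (11 Mbps, value 59) — 23 Mbps left.
Fill the last 23 Mbps with part of Client J: 23/25 of it earns 49.68.

23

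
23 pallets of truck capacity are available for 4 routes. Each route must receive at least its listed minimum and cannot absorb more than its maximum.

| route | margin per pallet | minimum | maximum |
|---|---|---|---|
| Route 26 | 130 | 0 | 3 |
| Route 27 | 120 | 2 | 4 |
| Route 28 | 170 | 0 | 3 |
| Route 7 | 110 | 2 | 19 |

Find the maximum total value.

2810

Meeting every minimum uses 0+2+0+2 = 4 pallets, leaving 19.
Highest margin per pallet first: Route 28 170 > Route 26 130 > Route 27 120 > Route 7 110.
Route 28: +3 to 3 (cap) → 16 left.
Route 26: +3 to 3 (cap) → 13 left.
Route 27 takes 2 more to reach its cap of 4 → 11 left.
Route 7: +11 (room for 17) → 13. Pool exhausted.
Total = 130×3 + 120×4 + 170×3 + 110×13 = 2810.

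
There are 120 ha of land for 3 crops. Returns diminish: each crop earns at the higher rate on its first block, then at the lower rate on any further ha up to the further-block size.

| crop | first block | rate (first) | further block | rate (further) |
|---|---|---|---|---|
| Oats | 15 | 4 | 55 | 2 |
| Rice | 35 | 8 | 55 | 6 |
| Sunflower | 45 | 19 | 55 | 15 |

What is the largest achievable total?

Treat each block as its own option and order by rate: Sunflower/T1 19 > Sunflower/T2 15 > Rice/T1 8 > Rice/T2 6 > Oats/T1 4 > Oats/T2 2.
Sunflower/T1 (19): +45 → 75 left.
Sunflower T2 at 15: fill all 55 → 20 left.
20 remain; put them into Rice T1 at 8.
Total = 19×45 + 15×55 + 8×20 = 1840.

1840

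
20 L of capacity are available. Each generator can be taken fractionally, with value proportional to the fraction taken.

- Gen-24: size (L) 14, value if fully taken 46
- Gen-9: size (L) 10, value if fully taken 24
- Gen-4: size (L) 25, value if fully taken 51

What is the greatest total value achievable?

60.4

Rank by value-to-size ratio: Gen-24 46/14≈3.29, Gen-9 24/10≈2.4, Gen-4 51/25≈2.04.
Gen-24: take in full, 14 L for value 46 → 6 left.
Fill the last 6 L with part of Gen-9: 6/10 of it earns 14.4.
Total value = 60.4.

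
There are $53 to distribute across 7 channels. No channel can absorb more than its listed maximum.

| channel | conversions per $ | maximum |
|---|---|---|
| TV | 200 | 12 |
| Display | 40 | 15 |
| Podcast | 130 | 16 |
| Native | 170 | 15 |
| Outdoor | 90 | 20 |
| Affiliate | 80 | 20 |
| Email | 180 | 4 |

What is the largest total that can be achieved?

Highest conversions per $ first: TV 200 > Email 180 > Native 170 > Podcast 130 > Outdoor 90 > Affiliate 80 > Display 40.
TV takes 12 to reach its cap of 12 ; 41 left.
Give Email 4 to hit its cap of 4 ; 37 left.
Native takes 15 to reach its cap of 15 ; 22 left.
Give Podcast 16 to hit its cap of 16 ; 6 left.
Outdoor: +6 (room for 20) → 6. Pool exhausted.
Total = 200×12 + 130×16 + 170×15 + 90×6 + 180×4 = 8290.

8290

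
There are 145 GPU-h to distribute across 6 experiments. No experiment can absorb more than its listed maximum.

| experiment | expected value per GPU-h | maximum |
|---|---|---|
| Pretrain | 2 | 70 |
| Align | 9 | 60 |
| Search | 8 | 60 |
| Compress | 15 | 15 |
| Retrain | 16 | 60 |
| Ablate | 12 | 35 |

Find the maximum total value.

Order the experiments by expected value per GPU-h: Retrain 16 > Compress 15 > Ablate 12 > Align 9 > Search 8 > Pretrain 2.
Retrain takes 60 to reach its cap of 60 — 85 left.
Give Compress 15 to hit its cap of 15 — 70 left.
Ablate: +35 to 35 (cap) — 35 left.
Only 35 left; Align takes them to reach 35.
Total = 9×35 + 15×15 + 16×60 + 12×35 = 1920.

1920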